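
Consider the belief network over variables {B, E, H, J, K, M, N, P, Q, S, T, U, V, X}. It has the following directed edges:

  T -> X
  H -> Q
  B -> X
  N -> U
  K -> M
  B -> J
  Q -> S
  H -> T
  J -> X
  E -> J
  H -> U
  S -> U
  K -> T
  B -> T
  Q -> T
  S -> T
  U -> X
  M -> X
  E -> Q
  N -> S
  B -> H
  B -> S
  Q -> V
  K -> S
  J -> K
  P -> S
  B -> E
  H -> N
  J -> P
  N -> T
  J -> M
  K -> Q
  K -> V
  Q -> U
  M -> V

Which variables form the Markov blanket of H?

Parents of H: B.
H has children N, Q, T, U.
For each child, the remaining parents (spouses of H):
  N has no other parent.
  parents(Q) \ {H} = {E, K}.
  T's other parents are B, K, N, Q, S.
  U also has parents N, Q, S.
So the Markov blanket of H is {B, E, K, N, Q, S, T, U}.

{B, E, K, N, Q, S, T, U}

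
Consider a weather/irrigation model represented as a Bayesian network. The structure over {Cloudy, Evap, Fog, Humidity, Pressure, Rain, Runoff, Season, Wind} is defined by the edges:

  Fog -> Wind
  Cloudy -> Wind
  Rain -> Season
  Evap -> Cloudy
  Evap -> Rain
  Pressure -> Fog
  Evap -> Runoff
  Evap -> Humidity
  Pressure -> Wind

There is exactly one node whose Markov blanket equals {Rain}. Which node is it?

Season

The target node must have every member of {Rain} as a parent, child, or co-parent, and no others.
Parents of Season: Rain; children: none; co-parents: none.
These exactly cover the given set, so the node is Season.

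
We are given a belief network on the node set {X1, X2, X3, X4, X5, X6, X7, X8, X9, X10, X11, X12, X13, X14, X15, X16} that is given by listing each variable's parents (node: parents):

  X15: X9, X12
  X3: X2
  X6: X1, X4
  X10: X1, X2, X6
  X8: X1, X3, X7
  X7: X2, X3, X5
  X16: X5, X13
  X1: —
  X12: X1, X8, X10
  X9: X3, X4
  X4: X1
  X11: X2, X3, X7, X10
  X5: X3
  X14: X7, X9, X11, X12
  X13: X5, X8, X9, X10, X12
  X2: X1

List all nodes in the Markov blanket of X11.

X11's children: X14.
Parents of X11: X2, X3, X7, X10.
Parents of each child, excluding X11:
  X14 also has parents X7, X9, X12.
MB(X11) = {X2, X3, X7, X9, X10, X12, X14}.

{X2, X3, X7, X9, X10, X12, X14}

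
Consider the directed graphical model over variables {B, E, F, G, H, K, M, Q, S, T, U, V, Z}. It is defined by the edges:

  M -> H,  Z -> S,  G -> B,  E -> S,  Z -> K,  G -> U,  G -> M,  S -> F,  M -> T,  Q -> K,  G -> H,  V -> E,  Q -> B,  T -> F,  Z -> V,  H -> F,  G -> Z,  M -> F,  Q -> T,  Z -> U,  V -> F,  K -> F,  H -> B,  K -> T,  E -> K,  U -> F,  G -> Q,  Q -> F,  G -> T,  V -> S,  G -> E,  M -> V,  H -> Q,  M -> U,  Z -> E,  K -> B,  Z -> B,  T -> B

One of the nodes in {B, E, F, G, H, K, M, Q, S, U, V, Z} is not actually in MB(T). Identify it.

E

T's parents: G, K, M, Q.
Children of T: B, F.
For each child, the remaining parents (spouses of T):
  B: G, H, K, Q, Z
  F: H, K, M, Q, S, U, V
MB(T) = {B, F, G, H, K, M, Q, S, U, V, Z}.
E is neither a parent, child, nor co-parent of T, so it does not belong.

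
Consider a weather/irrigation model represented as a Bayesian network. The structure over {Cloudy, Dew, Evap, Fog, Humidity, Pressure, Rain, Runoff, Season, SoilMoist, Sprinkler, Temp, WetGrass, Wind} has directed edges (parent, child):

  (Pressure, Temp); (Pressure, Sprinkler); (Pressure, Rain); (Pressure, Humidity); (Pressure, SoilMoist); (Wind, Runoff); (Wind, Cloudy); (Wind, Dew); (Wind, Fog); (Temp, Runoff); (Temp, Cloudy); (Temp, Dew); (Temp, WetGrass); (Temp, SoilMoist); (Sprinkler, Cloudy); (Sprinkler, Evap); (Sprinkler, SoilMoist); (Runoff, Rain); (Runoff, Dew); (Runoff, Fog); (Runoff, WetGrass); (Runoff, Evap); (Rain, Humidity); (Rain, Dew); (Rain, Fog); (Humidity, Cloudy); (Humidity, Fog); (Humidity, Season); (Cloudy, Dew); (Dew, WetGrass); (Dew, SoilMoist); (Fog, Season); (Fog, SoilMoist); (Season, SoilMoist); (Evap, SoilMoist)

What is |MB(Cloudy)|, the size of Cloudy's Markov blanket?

Children of Cloudy: Dew.
Parents of Cloudy: Humidity, Sprinkler, Temp, Wind.
For each child, the remaining parents (spouses of Cloudy):
  Dew's other parents are Rain, Runoff, Temp, Wind.
MB(Cloudy) = {Dew, Humidity, Rain, Runoff, Sprinkler, Temp, Wind}, which has 7 nodes.

7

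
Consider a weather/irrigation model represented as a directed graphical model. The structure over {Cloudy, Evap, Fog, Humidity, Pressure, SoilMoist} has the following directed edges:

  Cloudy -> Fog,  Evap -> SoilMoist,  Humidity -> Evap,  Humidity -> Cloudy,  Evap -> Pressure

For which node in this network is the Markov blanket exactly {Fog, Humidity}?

Cloudy

The target node must have every member of {Fog, Humidity} as a parent, child, or co-parent, and no others.
Parents of Cloudy: Humidity; children: Fog; co-parents: none.
These exactly cover the given set, so the node is Cloudy.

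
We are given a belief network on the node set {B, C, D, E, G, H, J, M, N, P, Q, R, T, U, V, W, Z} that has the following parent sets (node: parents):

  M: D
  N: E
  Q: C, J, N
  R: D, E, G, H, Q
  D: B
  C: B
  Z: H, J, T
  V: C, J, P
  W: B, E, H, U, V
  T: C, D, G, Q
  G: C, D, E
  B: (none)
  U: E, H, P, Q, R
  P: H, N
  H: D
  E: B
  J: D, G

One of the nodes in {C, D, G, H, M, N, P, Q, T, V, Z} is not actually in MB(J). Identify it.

M

Recall MB(v) = parents ∪ children ∪ spouses, where spouses are the other parents of v's children.
Children of J: Q, V, Z.
Pa(J) = {D, G}.
Other parents of J's children:
  Q: C, N
  V: C, P
  Z: H, T
MB(J) = {C, D, G, H, N, P, Q, T, V, Z}.
M is neither a parent, child, nor co-parent of J, so it does not belong.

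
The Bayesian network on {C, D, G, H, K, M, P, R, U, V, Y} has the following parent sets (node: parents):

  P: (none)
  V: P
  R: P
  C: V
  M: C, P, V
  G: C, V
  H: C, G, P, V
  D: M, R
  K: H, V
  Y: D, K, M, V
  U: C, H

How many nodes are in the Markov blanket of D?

D's parents: M, R.
D has child Y.
Co-parents of D (other parents of its children):
  Y also has parents K, M, V.
MB(D) = {K, M, R, V, Y}, which has 5 nodes.

5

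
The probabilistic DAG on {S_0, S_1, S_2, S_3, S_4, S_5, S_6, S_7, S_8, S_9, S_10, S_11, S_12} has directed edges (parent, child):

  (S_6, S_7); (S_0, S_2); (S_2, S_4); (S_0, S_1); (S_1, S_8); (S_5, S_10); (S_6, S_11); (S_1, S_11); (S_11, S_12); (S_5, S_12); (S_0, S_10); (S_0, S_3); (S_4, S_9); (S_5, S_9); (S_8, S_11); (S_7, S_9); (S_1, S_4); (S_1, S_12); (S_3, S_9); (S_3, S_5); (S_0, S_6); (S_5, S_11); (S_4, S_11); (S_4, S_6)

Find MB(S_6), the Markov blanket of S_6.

By definition, MB(S_6) is built from S_6's parents, S_6's children, and the co-parents of S_6.
S_6's parents: S_0, S_4.
S_6 has children S_7, S_11.
Parents of each child, excluding S_6:
  S_7: —
  S_11: S_1, S_4, S_5, S_8
MB(S_6) = {S_0, S_1, S_4, S_5, S_7, S_8, S_11}.

{S_0, S_1, S_4, S_5, S_7, S_8, S_11}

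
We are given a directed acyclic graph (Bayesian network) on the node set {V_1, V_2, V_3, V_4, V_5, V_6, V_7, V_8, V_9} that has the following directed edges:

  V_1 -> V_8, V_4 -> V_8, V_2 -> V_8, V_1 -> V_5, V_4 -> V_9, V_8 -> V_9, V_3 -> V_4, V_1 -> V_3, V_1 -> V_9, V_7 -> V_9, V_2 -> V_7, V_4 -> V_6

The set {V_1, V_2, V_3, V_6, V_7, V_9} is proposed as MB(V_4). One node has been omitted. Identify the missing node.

V_4's parents: V_3.
V_4 has children V_6, V_8, V_9.
Other parents of V_4's children:
  V_6: —
  V_8: V_1, V_2
  V_9: V_1, V_7, V_8
MB(V_4) = {V_1, V_2, V_3, V_6, V_7, V_8, V_9}.
Comparing with the claimed set, V_8 is missing.

V_8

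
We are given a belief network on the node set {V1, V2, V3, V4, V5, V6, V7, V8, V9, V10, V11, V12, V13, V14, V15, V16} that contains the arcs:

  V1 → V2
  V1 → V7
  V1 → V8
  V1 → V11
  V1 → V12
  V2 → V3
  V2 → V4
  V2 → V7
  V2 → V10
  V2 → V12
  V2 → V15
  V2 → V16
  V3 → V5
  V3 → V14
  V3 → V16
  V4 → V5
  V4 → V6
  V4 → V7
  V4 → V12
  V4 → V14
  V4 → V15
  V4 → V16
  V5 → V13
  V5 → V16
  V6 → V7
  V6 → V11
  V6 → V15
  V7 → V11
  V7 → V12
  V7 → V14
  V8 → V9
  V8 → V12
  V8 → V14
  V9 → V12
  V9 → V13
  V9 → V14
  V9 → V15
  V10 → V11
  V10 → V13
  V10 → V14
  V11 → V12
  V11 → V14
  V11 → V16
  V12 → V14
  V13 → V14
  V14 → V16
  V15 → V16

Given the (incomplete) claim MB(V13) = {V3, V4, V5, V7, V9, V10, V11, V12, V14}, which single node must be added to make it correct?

V8

By definition, MB(V13) is built from V13's parents, V13's children, and the co-parents of V13.
Parents of V13: V5, V9, V10.
Ch(V13) = {V14}.
Parents of each child, excluding V13:
  parents(V14) \ {V13} = {V3, V4, V7, V8, V9, V10, V11, V12}.
MB(V13) = {V3, V4, V5, V7, V8, V9, V10, V11, V12, V14}.
Comparing with the claimed set, V8 is missing.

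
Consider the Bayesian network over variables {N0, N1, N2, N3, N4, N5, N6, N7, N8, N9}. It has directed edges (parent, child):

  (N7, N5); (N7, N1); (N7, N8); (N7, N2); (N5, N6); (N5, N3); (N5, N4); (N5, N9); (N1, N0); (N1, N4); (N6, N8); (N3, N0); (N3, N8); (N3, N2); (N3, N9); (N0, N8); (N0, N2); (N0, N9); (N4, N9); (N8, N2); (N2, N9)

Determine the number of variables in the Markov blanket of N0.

9

A node's Markov blanket = Pa ∪ Ch ∪ (parents of Ch other than the node itself).
N0's parents: N1, N3.
Ch(N0) = {N2, N8, N9}.
Parents of each child, excluding N0:
  N8 also has parents N3, N6, N7.
  N2 also has parents N3, N7, N8.
  parents(N9) \ {N0} = {N2, N3, N4, N5}.
MB(N0) = {N1, N2, N3, N4, N5, N6, N7, N8, N9}, which has 9 nodes.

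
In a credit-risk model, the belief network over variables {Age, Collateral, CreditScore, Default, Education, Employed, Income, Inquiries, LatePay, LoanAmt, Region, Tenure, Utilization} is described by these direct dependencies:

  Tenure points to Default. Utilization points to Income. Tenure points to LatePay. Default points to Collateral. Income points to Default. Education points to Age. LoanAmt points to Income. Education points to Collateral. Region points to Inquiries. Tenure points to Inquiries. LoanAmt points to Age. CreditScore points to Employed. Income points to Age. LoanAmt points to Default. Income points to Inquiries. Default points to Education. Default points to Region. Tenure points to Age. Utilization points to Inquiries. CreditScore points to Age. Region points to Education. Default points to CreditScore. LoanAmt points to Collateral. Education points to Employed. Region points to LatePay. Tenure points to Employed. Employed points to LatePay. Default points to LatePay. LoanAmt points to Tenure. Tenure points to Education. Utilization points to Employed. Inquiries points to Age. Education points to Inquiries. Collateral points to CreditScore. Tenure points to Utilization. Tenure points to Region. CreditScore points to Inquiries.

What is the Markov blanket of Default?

By definition, MB(Default) is built from Default's parents, Default's children, and the co-parents of Default.
Default has parents Income, LoanAmt, Tenure.
Children of Default: Collateral, CreditScore, Education, LatePay, Region.
Other parents of Default's children:
  Region: Tenure
  Education: Region, Tenure
  Collateral: Education, LoanAmt
  CreditScore: Collateral
  LatePay: Employed, Region, Tenure
MB(Default) = {Collateral, CreditScore, Education, Employed, Income, LatePay, LoanAmt, Region, Tenure}.

{Collateral, CreditScore, Education, Employed, Income, LatePay, LoanAmt, Region, Tenure}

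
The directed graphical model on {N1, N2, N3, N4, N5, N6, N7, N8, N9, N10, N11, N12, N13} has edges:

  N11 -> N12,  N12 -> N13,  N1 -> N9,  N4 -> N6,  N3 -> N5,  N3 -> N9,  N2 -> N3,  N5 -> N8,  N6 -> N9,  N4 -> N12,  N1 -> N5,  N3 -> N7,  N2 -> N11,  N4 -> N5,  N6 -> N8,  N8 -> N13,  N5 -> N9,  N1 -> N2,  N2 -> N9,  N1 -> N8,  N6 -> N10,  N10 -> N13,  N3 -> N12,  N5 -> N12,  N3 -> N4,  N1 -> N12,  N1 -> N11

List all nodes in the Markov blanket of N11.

{N1, N2, N3, N4, N5, N12}

A node's Markov blanket = Pa ∪ Ch ∪ (parents of Ch other than the node itself).
N11 has child N12.
Parents of N11: N1, N2.
Parents of each child, excluding N11:
  N12 also has parents N1, N3, N4, N5.
MB(N11) = {N1, N2, N3, N4, N5, N12}.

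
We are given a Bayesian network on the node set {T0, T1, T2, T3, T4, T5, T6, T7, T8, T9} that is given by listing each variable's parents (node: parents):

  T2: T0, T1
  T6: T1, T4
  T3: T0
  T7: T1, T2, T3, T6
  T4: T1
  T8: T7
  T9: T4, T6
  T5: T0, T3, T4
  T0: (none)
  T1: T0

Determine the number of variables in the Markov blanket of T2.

5

T2's parents: T0, T1.
Children of T2: T7.
Parents of each child, excluding T2:
  parents(T7) \ {T2} = {T1, T3, T6}.
MB(T2) = {T0, T1, T3, T6, T7}, which has 5 nodes.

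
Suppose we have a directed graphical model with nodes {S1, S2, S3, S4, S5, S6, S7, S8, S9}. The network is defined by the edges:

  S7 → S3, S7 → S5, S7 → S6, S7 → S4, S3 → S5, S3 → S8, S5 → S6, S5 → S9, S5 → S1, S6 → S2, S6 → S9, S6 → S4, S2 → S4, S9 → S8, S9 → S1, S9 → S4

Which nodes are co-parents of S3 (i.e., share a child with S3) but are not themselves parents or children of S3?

{S9}

Children of S3: S5, S8.
  S5: S7
  S8: S9
Excluding nodes already adjacent to S3 (S5, S7, S8), the co-parent-only contribution is {S9}.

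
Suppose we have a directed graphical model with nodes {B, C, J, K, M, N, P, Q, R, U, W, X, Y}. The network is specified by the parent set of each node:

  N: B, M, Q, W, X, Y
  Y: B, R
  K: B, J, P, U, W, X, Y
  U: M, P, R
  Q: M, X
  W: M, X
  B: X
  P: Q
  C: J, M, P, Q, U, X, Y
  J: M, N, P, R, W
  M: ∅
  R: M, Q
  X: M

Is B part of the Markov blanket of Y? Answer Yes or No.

Yes

B is a parent of Y.
So B ∈ MB(Y).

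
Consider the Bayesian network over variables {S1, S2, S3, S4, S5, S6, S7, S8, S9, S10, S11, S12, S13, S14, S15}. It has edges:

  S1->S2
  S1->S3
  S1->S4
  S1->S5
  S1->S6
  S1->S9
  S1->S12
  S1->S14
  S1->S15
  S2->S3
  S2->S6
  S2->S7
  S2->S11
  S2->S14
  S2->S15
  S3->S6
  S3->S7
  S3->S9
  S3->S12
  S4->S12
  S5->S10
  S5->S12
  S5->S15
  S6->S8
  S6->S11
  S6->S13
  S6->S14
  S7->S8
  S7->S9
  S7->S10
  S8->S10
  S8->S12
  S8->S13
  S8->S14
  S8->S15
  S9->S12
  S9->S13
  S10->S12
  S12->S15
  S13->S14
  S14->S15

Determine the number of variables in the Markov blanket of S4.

By definition, MB(S4) is built from S4's parents, S4's children, and the co-parents of S4.
Parents of S4: S1.
Ch(S4) = {S12}.
Co-parents of S4 (other parents of its children):
  parents(S12) \ {S4} = {S1, S3, S5, S8, S9, S10}.
MB(S4) = {S1, S3, S5, S8, S9, S10, S12}, which has 7 nodes.

7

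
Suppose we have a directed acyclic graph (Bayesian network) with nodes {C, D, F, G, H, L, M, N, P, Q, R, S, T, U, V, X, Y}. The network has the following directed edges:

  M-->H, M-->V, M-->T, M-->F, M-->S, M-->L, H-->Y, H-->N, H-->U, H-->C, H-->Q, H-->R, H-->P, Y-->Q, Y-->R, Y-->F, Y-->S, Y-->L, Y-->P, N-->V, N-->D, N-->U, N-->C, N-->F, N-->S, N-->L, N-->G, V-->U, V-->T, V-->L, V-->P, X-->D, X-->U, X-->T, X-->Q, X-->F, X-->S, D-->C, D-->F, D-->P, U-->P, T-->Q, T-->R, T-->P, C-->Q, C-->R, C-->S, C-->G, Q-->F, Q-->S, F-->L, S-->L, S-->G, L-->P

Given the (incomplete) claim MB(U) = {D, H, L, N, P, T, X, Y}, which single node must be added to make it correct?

V

A node's Markov blanket = Pa ∪ Ch ∪ (parents of Ch other than the node itself).
U has child P.
U's parents: H, N, V, X.
Co-parents of U (other parents of its children):
  P also has parents D, H, L, T, V, Y.
MB(U) = {D, H, L, N, P, T, V, X, Y}.
Comparing with the claimed set, V is missing.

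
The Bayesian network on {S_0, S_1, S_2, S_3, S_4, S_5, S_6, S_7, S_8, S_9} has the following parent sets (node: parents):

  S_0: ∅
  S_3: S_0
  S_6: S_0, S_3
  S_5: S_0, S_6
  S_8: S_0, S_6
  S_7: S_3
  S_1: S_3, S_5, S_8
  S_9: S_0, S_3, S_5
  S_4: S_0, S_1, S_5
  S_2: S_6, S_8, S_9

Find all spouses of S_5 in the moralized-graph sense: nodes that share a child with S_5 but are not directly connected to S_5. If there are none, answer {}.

{S_3, S_8}

Children of S_5: S_1, S_4, S_9.
  S_1 also has parents S_3, S_8.
  S_9 also has parents S_0, S_3.
  S_4's other parents are S_0, S_1.
Excluding nodes already adjacent to S_5 (S_0, S_1, S_4, S_6, S_9), the co-parent-only contribution is {S_3, S_8}.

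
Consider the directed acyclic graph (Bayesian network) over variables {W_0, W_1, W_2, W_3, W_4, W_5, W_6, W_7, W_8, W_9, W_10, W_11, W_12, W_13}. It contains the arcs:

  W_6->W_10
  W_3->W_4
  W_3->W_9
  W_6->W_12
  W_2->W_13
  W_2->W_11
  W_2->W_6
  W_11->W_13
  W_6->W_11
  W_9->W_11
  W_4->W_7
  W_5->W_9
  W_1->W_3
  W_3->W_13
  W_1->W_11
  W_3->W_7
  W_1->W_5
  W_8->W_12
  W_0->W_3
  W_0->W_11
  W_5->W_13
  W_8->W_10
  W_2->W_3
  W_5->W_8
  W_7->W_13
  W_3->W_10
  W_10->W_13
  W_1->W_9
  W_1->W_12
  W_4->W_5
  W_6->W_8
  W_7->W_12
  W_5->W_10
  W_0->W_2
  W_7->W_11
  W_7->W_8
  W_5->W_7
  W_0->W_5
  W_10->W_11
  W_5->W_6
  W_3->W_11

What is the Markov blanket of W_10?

{W_0, W_1, W_2, W_3, W_5, W_6, W_7, W_8, W_9, W_11, W_13}

W_10 has children W_11, W_13.
Pa(W_10) = {W_3, W_5, W_6, W_8}.
Parents of each child, excluding W_10:
  W_11: W_0, W_1, W_2, W_3, W_6, W_7, W_9
  W_13: W_2, W_3, W_5, W_7, W_11
So the Markov blanket of W_10 is {W_0, W_1, W_2, W_3, W_5, W_6, W_7, W_8, W_9, W_11, W_13}.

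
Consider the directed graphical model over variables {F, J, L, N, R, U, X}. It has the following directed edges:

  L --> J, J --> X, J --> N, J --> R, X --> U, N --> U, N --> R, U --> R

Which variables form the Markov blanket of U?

A node's Markov blanket = Pa ∪ Ch ∪ (parents of Ch other than the node itself).
Pa(U) = {N, X}.
Children of U: R.
Parents of each child, excluding U:
  R: J, N
Union: {N, X} ∪ {R} ∪ {J, N} = {J, N, R, X}.

{J, N, R, X}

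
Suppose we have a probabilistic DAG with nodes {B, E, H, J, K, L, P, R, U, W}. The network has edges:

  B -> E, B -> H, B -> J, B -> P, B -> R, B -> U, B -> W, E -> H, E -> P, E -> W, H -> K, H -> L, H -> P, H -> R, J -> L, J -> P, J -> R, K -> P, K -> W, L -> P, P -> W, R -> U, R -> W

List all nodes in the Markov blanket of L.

{B, E, H, J, K, P}

L's parents: H, J.
Children of L: P.
For each child, the remaining parents (spouses of L):
  parents(P) \ {L} = {B, E, H, J, K}.
Taking the union gives {B, E, H, J, K, P}.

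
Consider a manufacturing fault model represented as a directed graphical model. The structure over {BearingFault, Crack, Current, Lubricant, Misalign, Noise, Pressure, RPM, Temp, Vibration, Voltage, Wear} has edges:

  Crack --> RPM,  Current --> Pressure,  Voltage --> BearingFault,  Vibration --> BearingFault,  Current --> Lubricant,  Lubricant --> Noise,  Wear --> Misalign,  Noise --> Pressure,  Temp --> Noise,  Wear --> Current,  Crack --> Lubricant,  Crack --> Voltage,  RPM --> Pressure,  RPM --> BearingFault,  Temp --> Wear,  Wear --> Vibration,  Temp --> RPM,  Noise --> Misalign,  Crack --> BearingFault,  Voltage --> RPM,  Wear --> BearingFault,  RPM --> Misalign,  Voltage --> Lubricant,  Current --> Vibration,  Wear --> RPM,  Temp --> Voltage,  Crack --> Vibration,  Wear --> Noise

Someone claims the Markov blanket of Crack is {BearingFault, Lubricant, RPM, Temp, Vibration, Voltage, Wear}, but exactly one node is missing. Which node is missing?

A node's Markov blanket = Pa ∪ Ch ∪ (parents of Ch other than the node itself).
Pa(Crack) = {}.
Crack's children: BearingFault, Lubricant, RPM, Vibration, Voltage.
Co-parents of Crack (other parents of its children):
  parents(Voltage) \ {Crack} = {Temp}.
  Lubricant also has parents Current, Voltage.
  RPM's other parents are Temp, Voltage, Wear.
  parents(Vibration) \ {Crack} = {Current, Wear}.
  parents(BearingFault) \ {Crack} = {RPM, Vibration, Voltage, Wear}.
MB(Crack) = {BearingFault, Current, Lubricant, RPM, Temp, Vibration, Voltage, Wear}.
Comparing with the claimed set, Current is missing.

Current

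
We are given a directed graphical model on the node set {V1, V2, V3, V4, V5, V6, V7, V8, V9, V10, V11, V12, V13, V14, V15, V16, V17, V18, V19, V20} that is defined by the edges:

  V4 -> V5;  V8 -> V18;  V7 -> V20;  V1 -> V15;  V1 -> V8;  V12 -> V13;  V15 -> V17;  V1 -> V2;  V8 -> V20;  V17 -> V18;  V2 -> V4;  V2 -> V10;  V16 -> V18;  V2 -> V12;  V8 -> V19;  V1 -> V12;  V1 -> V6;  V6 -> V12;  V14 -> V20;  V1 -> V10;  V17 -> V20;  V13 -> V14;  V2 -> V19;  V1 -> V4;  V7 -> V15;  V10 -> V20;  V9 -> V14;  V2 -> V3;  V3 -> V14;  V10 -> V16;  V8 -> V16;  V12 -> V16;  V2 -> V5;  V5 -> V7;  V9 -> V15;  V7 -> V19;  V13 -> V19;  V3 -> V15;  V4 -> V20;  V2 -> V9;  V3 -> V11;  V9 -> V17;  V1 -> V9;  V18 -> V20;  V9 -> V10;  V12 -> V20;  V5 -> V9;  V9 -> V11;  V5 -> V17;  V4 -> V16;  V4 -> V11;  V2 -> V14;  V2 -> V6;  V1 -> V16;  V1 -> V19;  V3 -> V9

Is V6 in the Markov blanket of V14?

No

Ch(V14) = {V20}.
Parents of V14: V2, V3, V9, V13.
Parents of each child, excluding V14:
  V20 also has parents V4, V7, V8, V10, V12, V17, V18.
MB(V14) = {V2, V3, V4, V7, V8, V9, V10, V12, V13, V17, V18, V20}; V6 is not in this set.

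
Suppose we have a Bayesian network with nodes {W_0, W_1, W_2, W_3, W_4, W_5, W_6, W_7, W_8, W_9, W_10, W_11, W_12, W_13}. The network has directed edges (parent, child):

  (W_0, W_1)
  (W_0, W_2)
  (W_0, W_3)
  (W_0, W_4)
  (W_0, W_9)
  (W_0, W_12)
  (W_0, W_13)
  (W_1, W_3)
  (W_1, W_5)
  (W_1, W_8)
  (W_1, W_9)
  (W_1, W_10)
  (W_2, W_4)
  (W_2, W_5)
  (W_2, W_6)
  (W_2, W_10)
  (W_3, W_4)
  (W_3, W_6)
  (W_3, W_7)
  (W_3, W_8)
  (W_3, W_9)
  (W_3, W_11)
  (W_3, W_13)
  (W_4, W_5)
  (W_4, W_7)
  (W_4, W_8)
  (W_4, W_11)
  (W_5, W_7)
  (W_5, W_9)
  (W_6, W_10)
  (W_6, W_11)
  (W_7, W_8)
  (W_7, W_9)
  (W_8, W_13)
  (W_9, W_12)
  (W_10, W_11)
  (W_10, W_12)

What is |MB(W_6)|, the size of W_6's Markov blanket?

6

Recall MB(v) = parents ∪ children ∪ spouses, where spouses are the other parents of v's children.
Pa(W_6) = {W_2, W_3}.
W_6's children: W_10, W_11.
Parents of each child, excluding W_6:
  W_10 also has parents W_1, W_2.
  W_11 also has parents W_3, W_4, W_10.
MB(W_6) = {W_1, W_2, W_3, W_4, W_10, W_11}, which has 6 nodes.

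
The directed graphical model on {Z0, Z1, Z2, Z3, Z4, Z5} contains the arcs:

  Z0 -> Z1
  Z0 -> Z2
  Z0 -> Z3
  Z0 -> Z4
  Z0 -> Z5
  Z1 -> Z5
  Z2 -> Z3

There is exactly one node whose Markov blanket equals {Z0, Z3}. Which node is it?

The target node must have every member of {Z0, Z3} as a parent, child, or co-parent, and no others.
Parents of Z2: Z0; children: Z3; co-parents: Z0.
These exactly cover the given set, so the node is Z2.

Z2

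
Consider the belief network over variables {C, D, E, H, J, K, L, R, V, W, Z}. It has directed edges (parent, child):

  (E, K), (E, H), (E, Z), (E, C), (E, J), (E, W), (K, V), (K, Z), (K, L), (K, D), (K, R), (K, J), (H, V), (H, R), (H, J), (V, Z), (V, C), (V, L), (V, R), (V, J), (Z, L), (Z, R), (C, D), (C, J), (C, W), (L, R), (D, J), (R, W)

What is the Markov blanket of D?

Parents of D: C, K.
Children of D: J.
Other parents of D's children:
  J's other parents are C, E, H, K, V.
Taking the union gives {C, E, H, J, K, V}.

{C, E, H, J, K, V}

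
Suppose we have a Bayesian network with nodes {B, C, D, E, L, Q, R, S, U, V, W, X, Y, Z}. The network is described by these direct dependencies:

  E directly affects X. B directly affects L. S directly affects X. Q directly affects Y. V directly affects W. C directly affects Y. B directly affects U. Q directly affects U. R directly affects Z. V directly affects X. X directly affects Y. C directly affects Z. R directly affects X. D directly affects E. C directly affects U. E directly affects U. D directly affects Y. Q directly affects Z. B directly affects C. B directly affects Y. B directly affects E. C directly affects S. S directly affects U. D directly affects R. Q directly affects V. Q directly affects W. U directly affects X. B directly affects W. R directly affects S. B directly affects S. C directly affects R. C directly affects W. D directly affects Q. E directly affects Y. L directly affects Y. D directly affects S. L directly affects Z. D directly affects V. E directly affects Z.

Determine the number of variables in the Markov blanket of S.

9

By definition, MB(S) is built from S's parents, S's children, and the co-parents of S.
S's parents: B, C, D, R.
Ch(S) = {U, X}.
Parents of each child, excluding S:
  U's other parents are B, C, E, Q.
  parents(X) \ {S} = {E, R, U, V}.
MB(S) = {B, C, D, E, Q, R, U, V, X}, which has 9 nodes.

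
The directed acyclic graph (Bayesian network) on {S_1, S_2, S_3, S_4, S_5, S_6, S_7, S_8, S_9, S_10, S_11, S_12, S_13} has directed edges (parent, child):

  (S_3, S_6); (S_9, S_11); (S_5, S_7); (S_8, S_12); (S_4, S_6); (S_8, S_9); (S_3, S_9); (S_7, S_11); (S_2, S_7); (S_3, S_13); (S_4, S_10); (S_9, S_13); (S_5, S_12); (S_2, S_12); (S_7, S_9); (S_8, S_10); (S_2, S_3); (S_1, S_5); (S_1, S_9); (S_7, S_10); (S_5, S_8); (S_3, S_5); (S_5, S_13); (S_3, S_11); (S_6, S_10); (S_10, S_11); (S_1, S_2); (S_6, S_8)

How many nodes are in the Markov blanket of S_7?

10

S_7 has parents S_2, S_5.
S_7 has children S_9, S_10, S_11.
Parents of each child, excluding S_7:
  S_9: S_1, S_3, S_8
  S_10: S_4, S_6, S_8
  S_11: S_3, S_9, S_10
MB(S_7) = {S_1, S_2, S_3, S_4, S_5, S_6, S_8, S_9, S_10, S_11}, which has 10 nodes.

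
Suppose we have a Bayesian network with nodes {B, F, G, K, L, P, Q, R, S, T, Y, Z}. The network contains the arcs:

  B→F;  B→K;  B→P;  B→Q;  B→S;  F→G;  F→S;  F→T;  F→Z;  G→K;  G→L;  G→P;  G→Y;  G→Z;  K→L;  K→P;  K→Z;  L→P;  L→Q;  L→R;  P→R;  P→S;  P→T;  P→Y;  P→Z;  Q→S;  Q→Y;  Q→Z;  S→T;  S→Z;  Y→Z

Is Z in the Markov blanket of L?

No

Pa(L) = {G, K}.
Children of L: P, Q, R.
For each child, the remaining parents (spouses of L):
  P's other parents are B, G, K.
  Q's other parent is B.
  R also has parent P.
MB(L) = {B, G, K, P, Q, R}; Z is not in this set.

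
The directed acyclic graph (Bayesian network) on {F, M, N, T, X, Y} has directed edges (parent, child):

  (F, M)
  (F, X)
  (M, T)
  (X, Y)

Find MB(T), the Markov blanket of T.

T has parent M.
T's children: none.
T has no children, so there are no co-parents.
So the Markov blanket of T is {M}.

{M}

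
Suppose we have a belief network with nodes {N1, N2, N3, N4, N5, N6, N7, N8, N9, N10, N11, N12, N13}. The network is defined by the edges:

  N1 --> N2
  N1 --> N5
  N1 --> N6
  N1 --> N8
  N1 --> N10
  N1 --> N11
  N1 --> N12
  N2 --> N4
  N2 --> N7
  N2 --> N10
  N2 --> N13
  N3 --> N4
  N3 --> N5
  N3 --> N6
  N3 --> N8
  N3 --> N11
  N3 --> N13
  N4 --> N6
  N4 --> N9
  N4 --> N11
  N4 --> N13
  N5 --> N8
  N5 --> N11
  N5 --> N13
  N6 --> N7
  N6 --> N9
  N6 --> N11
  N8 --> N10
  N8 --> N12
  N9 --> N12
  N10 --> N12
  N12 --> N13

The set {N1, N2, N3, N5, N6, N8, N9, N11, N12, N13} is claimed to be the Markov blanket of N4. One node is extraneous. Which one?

Pa(N4) = {N2, N3}.
Ch(N4) = {N6, N9, N11, N13}.
Co-parents of N4 (other parents of its children):
  N6's other parents are N1, N3.
  N9's other parent is N6.
  parents(N11) \ {N4} = {N1, N3, N5, N6}.
  parents(N13) \ {N4} = {N2, N3, N5, N12}.
MB(N4) = {N1, N2, N3, N5, N6, N9, N11, N12, N13}.
N8 is neither a parent, child, nor co-parent of N4, so it does not belong.

N8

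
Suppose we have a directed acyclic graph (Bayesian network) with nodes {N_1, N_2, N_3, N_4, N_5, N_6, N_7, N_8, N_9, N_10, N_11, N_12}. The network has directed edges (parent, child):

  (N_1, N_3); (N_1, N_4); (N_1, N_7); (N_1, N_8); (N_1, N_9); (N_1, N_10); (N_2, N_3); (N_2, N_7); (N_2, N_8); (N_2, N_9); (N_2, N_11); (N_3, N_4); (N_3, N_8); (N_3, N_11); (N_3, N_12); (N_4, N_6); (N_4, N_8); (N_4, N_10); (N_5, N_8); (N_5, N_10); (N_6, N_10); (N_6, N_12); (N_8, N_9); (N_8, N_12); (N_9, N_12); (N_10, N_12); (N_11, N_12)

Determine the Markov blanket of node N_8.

{N_1, N_2, N_3, N_4, N_5, N_6, N_9, N_10, N_11, N_12}

Recall MB(v) = parents ∪ children ∪ spouses, where spouses are the other parents of v's children.
N_8 has children N_9, N_12.
N_8's parents: N_1, N_2, N_3, N_4, N_5.
Other parents of N_8's children:
  N_9: N_1, N_2
  N_12: N_3, N_6, N_9, N_10, N_11
Taking the union gives {N_1, N_2, N_3, N_4, N_5, N_6, N_9, N_10, N_11, N_12}.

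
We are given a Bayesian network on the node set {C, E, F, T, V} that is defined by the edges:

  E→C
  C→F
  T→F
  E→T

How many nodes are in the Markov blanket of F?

2

The Markov blanket of a node is its parents, its children, and the other parents of its children.
Parents of F: C, T.
F's children: none.
With no children, F has no spouses; the co-parent set is empty.
MB(F) = {C, T}, which has 2 nodes.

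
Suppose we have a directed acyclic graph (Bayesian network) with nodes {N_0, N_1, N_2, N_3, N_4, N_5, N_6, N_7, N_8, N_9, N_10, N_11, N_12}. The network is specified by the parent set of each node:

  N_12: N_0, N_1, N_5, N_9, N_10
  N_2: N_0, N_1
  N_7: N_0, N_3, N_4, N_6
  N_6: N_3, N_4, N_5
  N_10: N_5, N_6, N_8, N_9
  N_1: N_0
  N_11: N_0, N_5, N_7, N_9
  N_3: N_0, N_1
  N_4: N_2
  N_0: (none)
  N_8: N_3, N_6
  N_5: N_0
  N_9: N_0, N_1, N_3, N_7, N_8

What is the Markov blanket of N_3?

{N_0, N_1, N_4, N_5, N_6, N_7, N_8, N_9}

N_3 has children N_6, N_7, N_8, N_9.
Pa(N_3) = {N_0, N_1}.
For each child, the remaining parents (spouses of N_3):
  N_6's other parents are N_4, N_5.
  parents(N_7) \ {N_3} = {N_0, N_4, N_6}.
  N_8 also has parent N_6.
  parents(N_9) \ {N_3} = {N_0, N_1, N_7, N_8}.
MB(N_3) = {N_0, N_1, N_4, N_5, N_6, N_7, N_8, N_9}.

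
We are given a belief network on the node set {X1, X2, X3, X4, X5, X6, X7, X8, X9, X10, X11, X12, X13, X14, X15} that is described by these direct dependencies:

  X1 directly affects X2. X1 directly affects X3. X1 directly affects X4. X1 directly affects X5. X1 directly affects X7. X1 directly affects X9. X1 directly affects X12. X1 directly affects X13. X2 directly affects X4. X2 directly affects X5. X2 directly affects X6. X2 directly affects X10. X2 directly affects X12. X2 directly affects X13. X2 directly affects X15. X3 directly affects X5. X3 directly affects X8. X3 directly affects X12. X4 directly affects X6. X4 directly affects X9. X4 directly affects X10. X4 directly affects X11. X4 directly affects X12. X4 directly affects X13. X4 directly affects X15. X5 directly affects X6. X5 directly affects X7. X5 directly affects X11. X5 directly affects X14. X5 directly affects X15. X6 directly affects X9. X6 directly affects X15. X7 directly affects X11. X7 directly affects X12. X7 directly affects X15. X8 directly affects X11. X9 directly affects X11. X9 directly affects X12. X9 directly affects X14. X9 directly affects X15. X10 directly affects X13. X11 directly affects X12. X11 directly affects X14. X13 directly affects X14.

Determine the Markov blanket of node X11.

{X1, X2, X3, X4, X5, X7, X8, X9, X12, X13, X14}

X11 has children X12, X14.
Pa(X11) = {X4, X5, X7, X8, X9}.
For each child, the remaining parents (spouses of X11):
  X12 also has parents X1, X2, X3, X4, X7, X9.
  parents(X14) \ {X11} = {X5, X9, X13}.
Taking the union gives {X1, X2, X3, X4, X5, X7, X8, X9, X12, X13, X14}.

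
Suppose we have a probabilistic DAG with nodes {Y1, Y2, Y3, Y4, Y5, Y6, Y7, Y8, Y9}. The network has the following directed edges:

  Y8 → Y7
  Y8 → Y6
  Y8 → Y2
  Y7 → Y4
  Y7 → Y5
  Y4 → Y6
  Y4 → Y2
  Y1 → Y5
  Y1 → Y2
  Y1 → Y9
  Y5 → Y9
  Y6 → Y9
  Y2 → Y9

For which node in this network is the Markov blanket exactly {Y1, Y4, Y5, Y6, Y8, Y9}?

Y2

The target node must have every member of {Y1, Y4, Y5, Y6, Y8, Y9} as a parent, child, or co-parent, and no others.
Parents of Y2: Y1, Y4, Y8; children: Y9; co-parents: Y1, Y5, Y6.
These exactly cover the given set, so the node is Y2.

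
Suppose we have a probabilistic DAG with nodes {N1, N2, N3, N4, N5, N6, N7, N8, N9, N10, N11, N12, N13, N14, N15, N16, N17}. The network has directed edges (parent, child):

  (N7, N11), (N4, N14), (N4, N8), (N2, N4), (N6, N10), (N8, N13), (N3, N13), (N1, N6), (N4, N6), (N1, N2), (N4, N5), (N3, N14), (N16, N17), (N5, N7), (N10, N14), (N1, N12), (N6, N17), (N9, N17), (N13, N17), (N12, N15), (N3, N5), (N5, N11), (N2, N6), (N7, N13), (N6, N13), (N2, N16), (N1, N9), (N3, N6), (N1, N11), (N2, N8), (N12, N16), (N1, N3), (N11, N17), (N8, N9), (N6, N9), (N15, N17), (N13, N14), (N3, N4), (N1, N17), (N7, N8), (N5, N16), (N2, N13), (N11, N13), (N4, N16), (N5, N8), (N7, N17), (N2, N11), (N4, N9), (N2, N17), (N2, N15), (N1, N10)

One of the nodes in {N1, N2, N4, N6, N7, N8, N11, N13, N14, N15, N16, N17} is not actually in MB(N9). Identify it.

N9 has parents N1, N4, N6, N8.
Children of N9: N17.
Other parents of N9's children:
  N17: N1, N2, N6, N7, N11, N13, N15, N16
MB(N9) = {N1, N2, N4, N6, N7, N8, N11, N13, N15, N16, N17}.
N14 is neither a parent, child, nor co-parent of N9, so it does not belong.

N14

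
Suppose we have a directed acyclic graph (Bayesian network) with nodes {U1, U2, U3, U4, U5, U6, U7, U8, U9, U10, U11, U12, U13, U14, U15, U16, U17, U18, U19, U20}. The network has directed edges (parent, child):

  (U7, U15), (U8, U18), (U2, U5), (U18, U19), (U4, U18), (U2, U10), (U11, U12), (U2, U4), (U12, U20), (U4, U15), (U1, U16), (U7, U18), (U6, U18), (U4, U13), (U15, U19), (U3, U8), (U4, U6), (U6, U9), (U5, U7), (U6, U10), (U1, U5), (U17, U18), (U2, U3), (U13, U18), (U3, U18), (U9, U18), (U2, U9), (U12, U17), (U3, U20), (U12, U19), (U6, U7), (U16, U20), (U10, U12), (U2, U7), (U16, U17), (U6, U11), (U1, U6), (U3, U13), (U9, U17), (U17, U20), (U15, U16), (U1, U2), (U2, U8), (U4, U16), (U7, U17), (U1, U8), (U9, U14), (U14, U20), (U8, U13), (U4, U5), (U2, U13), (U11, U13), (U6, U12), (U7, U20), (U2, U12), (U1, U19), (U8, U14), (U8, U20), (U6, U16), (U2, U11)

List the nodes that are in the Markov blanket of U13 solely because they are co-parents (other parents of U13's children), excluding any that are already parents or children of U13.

{U6, U7, U9, U17}

Children of U13: U18.
  U18: U3, U4, U6, U7, U8, U9, U17
Excluding nodes already adjacent to U13 (U2, U3, U4, U8, U11, U18), the co-parent-only contribution is {U6, U7, U9, U17}.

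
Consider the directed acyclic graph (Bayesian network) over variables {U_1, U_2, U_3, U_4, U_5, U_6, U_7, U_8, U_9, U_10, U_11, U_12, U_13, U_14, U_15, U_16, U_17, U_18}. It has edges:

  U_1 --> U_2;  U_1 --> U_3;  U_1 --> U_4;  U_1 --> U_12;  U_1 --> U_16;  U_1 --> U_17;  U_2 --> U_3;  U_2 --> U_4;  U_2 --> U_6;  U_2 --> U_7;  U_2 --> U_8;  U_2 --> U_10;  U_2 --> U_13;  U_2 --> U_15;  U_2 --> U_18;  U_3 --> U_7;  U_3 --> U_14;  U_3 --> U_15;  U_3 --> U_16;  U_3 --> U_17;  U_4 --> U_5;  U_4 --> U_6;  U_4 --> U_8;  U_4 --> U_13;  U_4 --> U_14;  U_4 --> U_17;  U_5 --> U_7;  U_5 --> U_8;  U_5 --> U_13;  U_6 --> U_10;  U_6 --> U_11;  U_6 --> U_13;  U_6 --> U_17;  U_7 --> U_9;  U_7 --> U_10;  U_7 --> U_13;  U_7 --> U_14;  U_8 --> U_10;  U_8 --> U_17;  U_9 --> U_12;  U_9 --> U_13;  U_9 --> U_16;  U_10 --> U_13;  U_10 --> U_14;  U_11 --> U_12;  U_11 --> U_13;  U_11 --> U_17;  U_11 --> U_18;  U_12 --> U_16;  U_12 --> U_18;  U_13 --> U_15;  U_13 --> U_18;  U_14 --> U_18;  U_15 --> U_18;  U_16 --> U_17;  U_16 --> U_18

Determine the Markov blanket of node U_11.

U_11 has parent U_6.
Ch(U_11) = {U_12, U_13, U_17, U_18}.
Parents of each child, excluding U_11:
  U_12: U_1, U_9
  U_13: U_2, U_4, U_5, U_6, U_7, U_9, U_10
  U_17: U_1, U_3, U_4, U_6, U_8, U_16
  U_18: U_2, U_12, U_13, U_14, U_15, U_16
So the Markov blanket of U_11 is {U_1, U_2, U_3, U_4, U_5, U_6, U_7, U_8, U_9, U_10, U_12, U_13, U_14, U_15, U_16, U_17, U_18}.

{U_1, U_2, U_3, U_4, U_5, U_6, U_7, U_8, U_9, U_10, U_12, U_13, U_14, U_15, U_16, U_17, U_18}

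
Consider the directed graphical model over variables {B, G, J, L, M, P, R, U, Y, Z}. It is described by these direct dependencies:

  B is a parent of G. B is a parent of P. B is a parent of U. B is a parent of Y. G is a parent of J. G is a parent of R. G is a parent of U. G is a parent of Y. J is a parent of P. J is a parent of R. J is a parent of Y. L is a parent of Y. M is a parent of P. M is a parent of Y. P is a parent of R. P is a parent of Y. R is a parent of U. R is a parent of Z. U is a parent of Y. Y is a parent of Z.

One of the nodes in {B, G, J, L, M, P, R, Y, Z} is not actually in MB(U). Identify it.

Z

Recall MB(v) = parents ∪ children ∪ spouses, where spouses are the other parents of v's children.
U has parents B, G, R.
Children of U: Y.
Parents of each child, excluding U:
  parents(Y) \ {U} = {B, G, J, L, M, P}.
MB(U) = {B, G, J, L, M, P, R, Y}.
Z is neither a parent, child, nor co-parent of U, so it does not belong.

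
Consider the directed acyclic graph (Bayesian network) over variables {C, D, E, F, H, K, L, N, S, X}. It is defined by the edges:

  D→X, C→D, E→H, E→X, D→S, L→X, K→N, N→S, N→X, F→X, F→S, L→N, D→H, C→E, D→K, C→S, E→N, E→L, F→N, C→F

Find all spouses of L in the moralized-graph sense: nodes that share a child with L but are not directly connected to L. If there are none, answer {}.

{D, F, K}

Children of L: N, X.
  N also has parents E, F, K.
  parents(X) \ {L} = {D, E, F, N}.
Excluding nodes already adjacent to L (E, N, X), the co-parent-only contribution is {D, F, K}.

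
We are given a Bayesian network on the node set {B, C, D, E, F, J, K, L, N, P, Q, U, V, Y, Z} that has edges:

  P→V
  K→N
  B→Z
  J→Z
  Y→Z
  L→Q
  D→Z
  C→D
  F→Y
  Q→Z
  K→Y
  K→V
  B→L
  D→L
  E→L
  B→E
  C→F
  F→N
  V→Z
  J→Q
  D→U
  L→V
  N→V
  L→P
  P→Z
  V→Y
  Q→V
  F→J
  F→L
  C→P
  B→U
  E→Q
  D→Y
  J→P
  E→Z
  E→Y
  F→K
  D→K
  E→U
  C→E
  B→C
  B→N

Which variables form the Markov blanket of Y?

Recall MB(v) = parents ∪ children ∪ spouses, where spouses are the other parents of v's children.
Parents of Y: D, E, F, K, V.
Y has child Z.
Co-parents of Y (other parents of its children):
  Z also has parents B, D, E, J, P, Q, V.
Taking the union gives {B, D, E, F, J, K, P, Q, V, Z}.

{B, D, E, F, J, K, P, Q, V, Z}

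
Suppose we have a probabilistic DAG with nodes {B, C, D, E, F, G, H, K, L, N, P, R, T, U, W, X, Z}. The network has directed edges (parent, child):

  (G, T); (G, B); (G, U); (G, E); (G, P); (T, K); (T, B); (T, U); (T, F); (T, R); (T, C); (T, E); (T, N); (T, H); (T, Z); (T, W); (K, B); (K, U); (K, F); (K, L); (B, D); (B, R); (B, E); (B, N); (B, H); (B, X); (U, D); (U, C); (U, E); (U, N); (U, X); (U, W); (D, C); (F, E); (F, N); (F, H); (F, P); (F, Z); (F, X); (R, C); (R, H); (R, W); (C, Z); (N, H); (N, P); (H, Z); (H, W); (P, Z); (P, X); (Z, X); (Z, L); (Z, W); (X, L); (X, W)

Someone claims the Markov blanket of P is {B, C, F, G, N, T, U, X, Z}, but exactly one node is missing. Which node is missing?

H

Recall MB(v) = parents ∪ children ∪ spouses, where spouses are the other parents of v's children.
P's parents: F, G, N.
P has children X, Z.
Co-parents of P (other parents of its children):
  Z also has parents C, F, H, T.
  parents(X) \ {P} = {B, F, U, Z}.
MB(P) = {B, C, F, G, H, N, T, U, X, Z}.
Comparing with the claimed set, H is missing.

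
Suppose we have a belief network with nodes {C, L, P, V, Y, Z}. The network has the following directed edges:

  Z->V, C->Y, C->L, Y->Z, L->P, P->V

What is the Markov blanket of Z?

{P, V, Y}

Z's children: V.
Z's parents: Y.
Co-parents of Z (other parents of its children):
  V also has parent P.
Taking the union gives {P, V, Y}.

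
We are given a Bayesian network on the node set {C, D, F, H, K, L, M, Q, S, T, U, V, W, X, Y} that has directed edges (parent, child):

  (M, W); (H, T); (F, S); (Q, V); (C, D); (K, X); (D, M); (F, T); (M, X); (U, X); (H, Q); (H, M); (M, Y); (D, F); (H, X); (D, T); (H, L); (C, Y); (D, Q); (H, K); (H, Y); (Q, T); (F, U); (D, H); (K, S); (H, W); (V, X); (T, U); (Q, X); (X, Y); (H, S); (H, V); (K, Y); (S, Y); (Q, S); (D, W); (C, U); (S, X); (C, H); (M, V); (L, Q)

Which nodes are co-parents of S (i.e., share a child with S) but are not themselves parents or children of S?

Children of S: X, Y.
  X's other parents are H, K, M, Q, U, V.
  Y also has parents C, H, K, M, X.
Excluding nodes already adjacent to S (F, H, K, Q, X, Y), the co-parent-only contribution is {C, M, U, V}.

{C, M, U, V}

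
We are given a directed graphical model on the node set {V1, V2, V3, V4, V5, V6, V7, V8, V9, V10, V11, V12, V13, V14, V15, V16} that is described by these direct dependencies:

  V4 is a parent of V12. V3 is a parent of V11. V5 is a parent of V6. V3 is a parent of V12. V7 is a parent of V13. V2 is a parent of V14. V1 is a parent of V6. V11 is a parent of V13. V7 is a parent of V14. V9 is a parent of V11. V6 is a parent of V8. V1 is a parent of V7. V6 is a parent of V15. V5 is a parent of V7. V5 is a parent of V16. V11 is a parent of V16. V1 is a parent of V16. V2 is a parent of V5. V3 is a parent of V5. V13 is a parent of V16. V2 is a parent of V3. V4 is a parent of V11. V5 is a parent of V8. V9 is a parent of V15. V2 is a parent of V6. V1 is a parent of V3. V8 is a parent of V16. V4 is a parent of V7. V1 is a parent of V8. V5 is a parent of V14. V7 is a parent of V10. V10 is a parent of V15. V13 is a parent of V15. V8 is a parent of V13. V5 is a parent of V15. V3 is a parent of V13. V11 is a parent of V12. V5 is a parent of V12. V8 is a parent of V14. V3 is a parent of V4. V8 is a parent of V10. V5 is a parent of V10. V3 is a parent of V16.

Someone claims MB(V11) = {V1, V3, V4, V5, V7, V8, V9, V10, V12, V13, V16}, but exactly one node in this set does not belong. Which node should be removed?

A node's Markov blanket = Pa ∪ Ch ∪ (parents of Ch other than the node itself).
Parents of V11: V3, V4, V9.
V11 has children V12, V13, V16.
Other parents of V11's children:
  V12: V3, V4, V5
  V13: V3, V7, V8
  V16: V1, V3, V5, V8, V13
MB(V11) = {V1, V3, V4, V5, V7, V8, V9, V12, V13, V16}.
V10 is neither a parent, child, nor co-parent of V11, so it does not belong.

V10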